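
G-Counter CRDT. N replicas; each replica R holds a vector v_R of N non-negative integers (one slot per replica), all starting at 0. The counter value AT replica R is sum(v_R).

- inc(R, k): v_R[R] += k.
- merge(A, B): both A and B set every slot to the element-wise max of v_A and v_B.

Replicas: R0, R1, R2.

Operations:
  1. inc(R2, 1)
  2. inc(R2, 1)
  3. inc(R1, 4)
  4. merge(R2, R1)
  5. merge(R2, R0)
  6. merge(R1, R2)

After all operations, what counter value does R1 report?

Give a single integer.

Answer: 6

Derivation:
Op 1: inc R2 by 1 -> R2=(0,0,1) value=1
Op 2: inc R2 by 1 -> R2=(0,0,2) value=2
Op 3: inc R1 by 4 -> R1=(0,4,0) value=4
Op 4: merge R2<->R1 -> R2=(0,4,2) R1=(0,4,2)
Op 5: merge R2<->R0 -> R2=(0,4,2) R0=(0,4,2)
Op 6: merge R1<->R2 -> R1=(0,4,2) R2=(0,4,2)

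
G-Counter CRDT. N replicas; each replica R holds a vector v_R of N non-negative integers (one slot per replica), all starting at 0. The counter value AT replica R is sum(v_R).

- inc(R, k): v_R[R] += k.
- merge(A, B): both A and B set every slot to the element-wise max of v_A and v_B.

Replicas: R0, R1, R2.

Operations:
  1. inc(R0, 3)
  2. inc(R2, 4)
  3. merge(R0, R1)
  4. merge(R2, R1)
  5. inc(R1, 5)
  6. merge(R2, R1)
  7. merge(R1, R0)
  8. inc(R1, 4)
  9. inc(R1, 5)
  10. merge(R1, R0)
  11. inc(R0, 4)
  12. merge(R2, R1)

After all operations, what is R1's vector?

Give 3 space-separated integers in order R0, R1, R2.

Answer: 3 14 4

Derivation:
Op 1: inc R0 by 3 -> R0=(3,0,0) value=3
Op 2: inc R2 by 4 -> R2=(0,0,4) value=4
Op 3: merge R0<->R1 -> R0=(3,0,0) R1=(3,0,0)
Op 4: merge R2<->R1 -> R2=(3,0,4) R1=(3,0,4)
Op 5: inc R1 by 5 -> R1=(3,5,4) value=12
Op 6: merge R2<->R1 -> R2=(3,5,4) R1=(3,5,4)
Op 7: merge R1<->R0 -> R1=(3,5,4) R0=(3,5,4)
Op 8: inc R1 by 4 -> R1=(3,9,4) value=16
Op 9: inc R1 by 5 -> R1=(3,14,4) value=21
Op 10: merge R1<->R0 -> R1=(3,14,4) R0=(3,14,4)
Op 11: inc R0 by 4 -> R0=(7,14,4) value=25
Op 12: merge R2<->R1 -> R2=(3,14,4) R1=(3,14,4)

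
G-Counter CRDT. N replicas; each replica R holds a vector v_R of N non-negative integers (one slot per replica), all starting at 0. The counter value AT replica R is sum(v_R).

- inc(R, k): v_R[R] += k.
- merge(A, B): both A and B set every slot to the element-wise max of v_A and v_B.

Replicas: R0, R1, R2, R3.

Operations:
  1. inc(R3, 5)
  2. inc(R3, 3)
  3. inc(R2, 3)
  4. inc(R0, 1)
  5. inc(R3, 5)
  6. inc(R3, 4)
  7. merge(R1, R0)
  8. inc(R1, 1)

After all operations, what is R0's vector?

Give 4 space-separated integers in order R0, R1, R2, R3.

Answer: 1 0 0 0

Derivation:
Op 1: inc R3 by 5 -> R3=(0,0,0,5) value=5
Op 2: inc R3 by 3 -> R3=(0,0,0,8) value=8
Op 3: inc R2 by 3 -> R2=(0,0,3,0) value=3
Op 4: inc R0 by 1 -> R0=(1,0,0,0) value=1
Op 5: inc R3 by 5 -> R3=(0,0,0,13) value=13
Op 6: inc R3 by 4 -> R3=(0,0,0,17) value=17
Op 7: merge R1<->R0 -> R1=(1,0,0,0) R0=(1,0,0,0)
Op 8: inc R1 by 1 -> R1=(1,1,0,0) value=2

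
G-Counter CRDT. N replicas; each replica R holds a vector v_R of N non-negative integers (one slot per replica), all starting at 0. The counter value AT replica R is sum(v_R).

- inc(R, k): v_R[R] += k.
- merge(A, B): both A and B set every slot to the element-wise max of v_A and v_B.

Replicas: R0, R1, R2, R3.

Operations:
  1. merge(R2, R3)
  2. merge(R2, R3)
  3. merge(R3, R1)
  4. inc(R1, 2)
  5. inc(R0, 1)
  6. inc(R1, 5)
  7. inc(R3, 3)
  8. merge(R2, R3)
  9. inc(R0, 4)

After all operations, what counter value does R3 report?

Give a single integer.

Answer: 3

Derivation:
Op 1: merge R2<->R3 -> R2=(0,0,0,0) R3=(0,0,0,0)
Op 2: merge R2<->R3 -> R2=(0,0,0,0) R3=(0,0,0,0)
Op 3: merge R3<->R1 -> R3=(0,0,0,0) R1=(0,0,0,0)
Op 4: inc R1 by 2 -> R1=(0,2,0,0) value=2
Op 5: inc R0 by 1 -> R0=(1,0,0,0) value=1
Op 6: inc R1 by 5 -> R1=(0,7,0,0) value=7
Op 7: inc R3 by 3 -> R3=(0,0,0,3) value=3
Op 8: merge R2<->R3 -> R2=(0,0,0,3) R3=(0,0,0,3)
Op 9: inc R0 by 4 -> R0=(5,0,0,0) value=5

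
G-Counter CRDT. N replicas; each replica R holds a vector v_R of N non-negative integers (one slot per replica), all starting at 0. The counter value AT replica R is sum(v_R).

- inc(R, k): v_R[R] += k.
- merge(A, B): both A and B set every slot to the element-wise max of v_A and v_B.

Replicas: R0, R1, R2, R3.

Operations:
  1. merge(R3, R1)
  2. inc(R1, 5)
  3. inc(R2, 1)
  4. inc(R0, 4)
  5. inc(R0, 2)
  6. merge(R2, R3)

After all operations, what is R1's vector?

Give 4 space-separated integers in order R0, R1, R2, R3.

Op 1: merge R3<->R1 -> R3=(0,0,0,0) R1=(0,0,0,0)
Op 2: inc R1 by 5 -> R1=(0,5,0,0) value=5
Op 3: inc R2 by 1 -> R2=(0,0,1,0) value=1
Op 4: inc R0 by 4 -> R0=(4,0,0,0) value=4
Op 5: inc R0 by 2 -> R0=(6,0,0,0) value=6
Op 6: merge R2<->R3 -> R2=(0,0,1,0) R3=(0,0,1,0)

Answer: 0 5 0 0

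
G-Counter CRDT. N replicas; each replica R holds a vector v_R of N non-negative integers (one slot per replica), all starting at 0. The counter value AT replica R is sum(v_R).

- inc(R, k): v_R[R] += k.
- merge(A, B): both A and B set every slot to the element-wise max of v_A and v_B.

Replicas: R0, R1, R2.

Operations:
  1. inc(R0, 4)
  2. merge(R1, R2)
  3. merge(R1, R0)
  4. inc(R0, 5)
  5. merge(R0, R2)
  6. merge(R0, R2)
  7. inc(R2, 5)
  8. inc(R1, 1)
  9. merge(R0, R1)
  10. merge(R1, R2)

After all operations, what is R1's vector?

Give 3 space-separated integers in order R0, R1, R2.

Answer: 9 1 5

Derivation:
Op 1: inc R0 by 4 -> R0=(4,0,0) value=4
Op 2: merge R1<->R2 -> R1=(0,0,0) R2=(0,0,0)
Op 3: merge R1<->R0 -> R1=(4,0,0) R0=(4,0,0)
Op 4: inc R0 by 5 -> R0=(9,0,0) value=9
Op 5: merge R0<->R2 -> R0=(9,0,0) R2=(9,0,0)
Op 6: merge R0<->R2 -> R0=(9,0,0) R2=(9,0,0)
Op 7: inc R2 by 5 -> R2=(9,0,5) value=14
Op 8: inc R1 by 1 -> R1=(4,1,0) value=5
Op 9: merge R0<->R1 -> R0=(9,1,0) R1=(9,1,0)
Op 10: merge R1<->R2 -> R1=(9,1,5) R2=(9,1,5)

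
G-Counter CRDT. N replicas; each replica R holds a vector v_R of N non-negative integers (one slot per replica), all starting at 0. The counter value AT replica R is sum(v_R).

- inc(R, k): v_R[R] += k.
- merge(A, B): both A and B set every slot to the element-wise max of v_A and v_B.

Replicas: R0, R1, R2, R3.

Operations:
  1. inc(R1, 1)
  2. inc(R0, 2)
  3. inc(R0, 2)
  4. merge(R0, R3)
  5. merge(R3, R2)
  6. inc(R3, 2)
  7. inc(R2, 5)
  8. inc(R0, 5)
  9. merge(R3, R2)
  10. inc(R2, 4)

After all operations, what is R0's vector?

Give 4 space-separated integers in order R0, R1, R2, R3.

Answer: 9 0 0 0

Derivation:
Op 1: inc R1 by 1 -> R1=(0,1,0,0) value=1
Op 2: inc R0 by 2 -> R0=(2,0,0,0) value=2
Op 3: inc R0 by 2 -> R0=(4,0,0,0) value=4
Op 4: merge R0<->R3 -> R0=(4,0,0,0) R3=(4,0,0,0)
Op 5: merge R3<->R2 -> R3=(4,0,0,0) R2=(4,0,0,0)
Op 6: inc R3 by 2 -> R3=(4,0,0,2) value=6
Op 7: inc R2 by 5 -> R2=(4,0,5,0) value=9
Op 8: inc R0 by 5 -> R0=(9,0,0,0) value=9
Op 9: merge R3<->R2 -> R3=(4,0,5,2) R2=(4,0,5,2)
Op 10: inc R2 by 4 -> R2=(4,0,9,2) value=15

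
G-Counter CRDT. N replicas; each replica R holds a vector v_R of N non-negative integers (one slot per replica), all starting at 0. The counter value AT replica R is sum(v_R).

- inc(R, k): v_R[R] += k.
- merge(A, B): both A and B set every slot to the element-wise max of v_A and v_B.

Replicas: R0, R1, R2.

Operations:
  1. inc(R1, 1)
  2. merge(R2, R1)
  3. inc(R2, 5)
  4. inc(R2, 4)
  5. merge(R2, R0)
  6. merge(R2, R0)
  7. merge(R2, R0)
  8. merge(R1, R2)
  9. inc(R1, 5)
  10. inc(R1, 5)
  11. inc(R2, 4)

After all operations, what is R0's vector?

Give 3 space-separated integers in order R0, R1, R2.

Answer: 0 1 9

Derivation:
Op 1: inc R1 by 1 -> R1=(0,1,0) value=1
Op 2: merge R2<->R1 -> R2=(0,1,0) R1=(0,1,0)
Op 3: inc R2 by 5 -> R2=(0,1,5) value=6
Op 4: inc R2 by 4 -> R2=(0,1,9) value=10
Op 5: merge R2<->R0 -> R2=(0,1,9) R0=(0,1,9)
Op 6: merge R2<->R0 -> R2=(0,1,9) R0=(0,1,9)
Op 7: merge R2<->R0 -> R2=(0,1,9) R0=(0,1,9)
Op 8: merge R1<->R2 -> R1=(0,1,9) R2=(0,1,9)
Op 9: inc R1 by 5 -> R1=(0,6,9) value=15
Op 10: inc R1 by 5 -> R1=(0,11,9) value=20
Op 11: inc R2 by 4 -> R2=(0,1,13) value=14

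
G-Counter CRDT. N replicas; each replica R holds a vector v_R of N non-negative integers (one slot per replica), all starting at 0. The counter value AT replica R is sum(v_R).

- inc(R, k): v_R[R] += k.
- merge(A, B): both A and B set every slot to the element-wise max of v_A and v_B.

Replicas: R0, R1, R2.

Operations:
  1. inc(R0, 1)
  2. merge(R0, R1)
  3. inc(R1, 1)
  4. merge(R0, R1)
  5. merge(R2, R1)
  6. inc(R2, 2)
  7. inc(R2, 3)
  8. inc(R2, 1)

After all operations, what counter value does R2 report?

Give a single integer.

Answer: 8

Derivation:
Op 1: inc R0 by 1 -> R0=(1,0,0) value=1
Op 2: merge R0<->R1 -> R0=(1,0,0) R1=(1,0,0)
Op 3: inc R1 by 1 -> R1=(1,1,0) value=2
Op 4: merge R0<->R1 -> R0=(1,1,0) R1=(1,1,0)
Op 5: merge R2<->R1 -> R2=(1,1,0) R1=(1,1,0)
Op 6: inc R2 by 2 -> R2=(1,1,2) value=4
Op 7: inc R2 by 3 -> R2=(1,1,5) value=7
Op 8: inc R2 by 1 -> R2=(1,1,6) value=8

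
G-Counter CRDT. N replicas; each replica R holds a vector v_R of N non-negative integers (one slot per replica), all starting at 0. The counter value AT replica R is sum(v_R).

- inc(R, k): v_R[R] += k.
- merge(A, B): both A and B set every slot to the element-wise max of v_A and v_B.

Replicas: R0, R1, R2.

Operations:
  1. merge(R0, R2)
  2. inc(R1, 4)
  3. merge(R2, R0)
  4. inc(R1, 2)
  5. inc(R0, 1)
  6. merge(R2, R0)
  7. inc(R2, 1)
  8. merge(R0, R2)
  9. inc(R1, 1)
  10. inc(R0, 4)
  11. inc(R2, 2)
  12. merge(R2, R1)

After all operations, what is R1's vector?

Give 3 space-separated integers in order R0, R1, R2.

Answer: 1 7 3

Derivation:
Op 1: merge R0<->R2 -> R0=(0,0,0) R2=(0,0,0)
Op 2: inc R1 by 4 -> R1=(0,4,0) value=4
Op 3: merge R2<->R0 -> R2=(0,0,0) R0=(0,0,0)
Op 4: inc R1 by 2 -> R1=(0,6,0) value=6
Op 5: inc R0 by 1 -> R0=(1,0,0) value=1
Op 6: merge R2<->R0 -> R2=(1,0,0) R0=(1,0,0)
Op 7: inc R2 by 1 -> R2=(1,0,1) value=2
Op 8: merge R0<->R2 -> R0=(1,0,1) R2=(1,0,1)
Op 9: inc R1 by 1 -> R1=(0,7,0) value=7
Op 10: inc R0 by 4 -> R0=(5,0,1) value=6
Op 11: inc R2 by 2 -> R2=(1,0,3) value=4
Op 12: merge R2<->R1 -> R2=(1,7,3) R1=(1,7,3)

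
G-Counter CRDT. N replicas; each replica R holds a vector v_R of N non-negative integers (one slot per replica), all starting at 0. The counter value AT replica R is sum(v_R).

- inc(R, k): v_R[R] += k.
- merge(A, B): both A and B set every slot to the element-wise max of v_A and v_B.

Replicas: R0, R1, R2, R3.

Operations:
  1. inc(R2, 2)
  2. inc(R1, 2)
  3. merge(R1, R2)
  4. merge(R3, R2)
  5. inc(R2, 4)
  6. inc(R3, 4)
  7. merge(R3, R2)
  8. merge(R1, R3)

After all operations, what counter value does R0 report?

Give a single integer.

Answer: 0

Derivation:
Op 1: inc R2 by 2 -> R2=(0,0,2,0) value=2
Op 2: inc R1 by 2 -> R1=(0,2,0,0) value=2
Op 3: merge R1<->R2 -> R1=(0,2,2,0) R2=(0,2,2,0)
Op 4: merge R3<->R2 -> R3=(0,2,2,0) R2=(0,2,2,0)
Op 5: inc R2 by 4 -> R2=(0,2,6,0) value=8
Op 6: inc R3 by 4 -> R3=(0,2,2,4) value=8
Op 7: merge R3<->R2 -> R3=(0,2,6,4) R2=(0,2,6,4)
Op 8: merge R1<->R3 -> R1=(0,2,6,4) R3=(0,2,6,4)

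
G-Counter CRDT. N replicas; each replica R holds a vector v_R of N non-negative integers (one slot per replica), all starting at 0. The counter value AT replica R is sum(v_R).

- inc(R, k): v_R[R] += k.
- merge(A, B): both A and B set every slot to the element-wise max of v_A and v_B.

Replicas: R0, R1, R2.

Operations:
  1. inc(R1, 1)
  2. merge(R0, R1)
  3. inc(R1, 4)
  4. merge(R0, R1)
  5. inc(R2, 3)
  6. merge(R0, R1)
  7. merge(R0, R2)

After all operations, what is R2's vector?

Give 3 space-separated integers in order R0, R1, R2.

Answer: 0 5 3

Derivation:
Op 1: inc R1 by 1 -> R1=(0,1,0) value=1
Op 2: merge R0<->R1 -> R0=(0,1,0) R1=(0,1,0)
Op 3: inc R1 by 4 -> R1=(0,5,0) value=5
Op 4: merge R0<->R1 -> R0=(0,5,0) R1=(0,5,0)
Op 5: inc R2 by 3 -> R2=(0,0,3) value=3
Op 6: merge R0<->R1 -> R0=(0,5,0) R1=(0,5,0)
Op 7: merge R0<->R2 -> R0=(0,5,3) R2=(0,5,3)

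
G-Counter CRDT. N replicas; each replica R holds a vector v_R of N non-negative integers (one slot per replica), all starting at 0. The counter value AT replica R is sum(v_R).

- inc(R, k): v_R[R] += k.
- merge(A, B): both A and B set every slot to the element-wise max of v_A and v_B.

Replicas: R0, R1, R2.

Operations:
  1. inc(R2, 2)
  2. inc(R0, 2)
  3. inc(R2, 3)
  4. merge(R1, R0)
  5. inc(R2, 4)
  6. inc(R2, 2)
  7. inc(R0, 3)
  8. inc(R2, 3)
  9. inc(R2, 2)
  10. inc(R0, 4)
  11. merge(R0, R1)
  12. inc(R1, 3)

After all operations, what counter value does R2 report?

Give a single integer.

Op 1: inc R2 by 2 -> R2=(0,0,2) value=2
Op 2: inc R0 by 2 -> R0=(2,0,0) value=2
Op 3: inc R2 by 3 -> R2=(0,0,5) value=5
Op 4: merge R1<->R0 -> R1=(2,0,0) R0=(2,0,0)
Op 5: inc R2 by 4 -> R2=(0,0,9) value=9
Op 6: inc R2 by 2 -> R2=(0,0,11) value=11
Op 7: inc R0 by 3 -> R0=(5,0,0) value=5
Op 8: inc R2 by 3 -> R2=(0,0,14) value=14
Op 9: inc R2 by 2 -> R2=(0,0,16) value=16
Op 10: inc R0 by 4 -> R0=(9,0,0) value=9
Op 11: merge R0<->R1 -> R0=(9,0,0) R1=(9,0,0)
Op 12: inc R1 by 3 -> R1=(9,3,0) value=12

Answer: 16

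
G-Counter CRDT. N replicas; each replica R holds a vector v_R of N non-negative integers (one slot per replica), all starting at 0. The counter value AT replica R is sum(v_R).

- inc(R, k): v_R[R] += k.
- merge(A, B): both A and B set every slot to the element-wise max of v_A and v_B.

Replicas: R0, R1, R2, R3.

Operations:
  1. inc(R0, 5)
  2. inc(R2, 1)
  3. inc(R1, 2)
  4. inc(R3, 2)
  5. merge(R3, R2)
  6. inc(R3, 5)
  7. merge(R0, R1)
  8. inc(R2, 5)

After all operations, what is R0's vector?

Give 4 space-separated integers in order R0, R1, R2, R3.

Answer: 5 2 0 0

Derivation:
Op 1: inc R0 by 5 -> R0=(5,0,0,0) value=5
Op 2: inc R2 by 1 -> R2=(0,0,1,0) value=1
Op 3: inc R1 by 2 -> R1=(0,2,0,0) value=2
Op 4: inc R3 by 2 -> R3=(0,0,0,2) value=2
Op 5: merge R3<->R2 -> R3=(0,0,1,2) R2=(0,0,1,2)
Op 6: inc R3 by 5 -> R3=(0,0,1,7) value=8
Op 7: merge R0<->R1 -> R0=(5,2,0,0) R1=(5,2,0,0)
Op 8: inc R2 by 5 -> R2=(0,0,6,2) value=8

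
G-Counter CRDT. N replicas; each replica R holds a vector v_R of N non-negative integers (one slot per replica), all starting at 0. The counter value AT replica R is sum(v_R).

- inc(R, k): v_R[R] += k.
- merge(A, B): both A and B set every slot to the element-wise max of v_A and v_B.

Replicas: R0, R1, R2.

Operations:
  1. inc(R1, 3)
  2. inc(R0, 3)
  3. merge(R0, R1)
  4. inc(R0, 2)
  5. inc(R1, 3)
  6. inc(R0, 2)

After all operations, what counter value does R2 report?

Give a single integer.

Op 1: inc R1 by 3 -> R1=(0,3,0) value=3
Op 2: inc R0 by 3 -> R0=(3,0,0) value=3
Op 3: merge R0<->R1 -> R0=(3,3,0) R1=(3,3,0)
Op 4: inc R0 by 2 -> R0=(5,3,0) value=8
Op 5: inc R1 by 3 -> R1=(3,6,0) value=9
Op 6: inc R0 by 2 -> R0=(7,3,0) value=10

Answer: 0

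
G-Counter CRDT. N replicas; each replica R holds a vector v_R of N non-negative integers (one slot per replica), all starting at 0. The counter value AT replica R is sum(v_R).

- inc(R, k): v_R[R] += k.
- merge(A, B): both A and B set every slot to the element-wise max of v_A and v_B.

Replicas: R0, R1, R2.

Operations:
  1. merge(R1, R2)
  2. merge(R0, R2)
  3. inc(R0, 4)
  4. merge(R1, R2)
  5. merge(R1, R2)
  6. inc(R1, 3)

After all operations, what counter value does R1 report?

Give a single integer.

Answer: 3

Derivation:
Op 1: merge R1<->R2 -> R1=(0,0,0) R2=(0,0,0)
Op 2: merge R0<->R2 -> R0=(0,0,0) R2=(0,0,0)
Op 3: inc R0 by 4 -> R0=(4,0,0) value=4
Op 4: merge R1<->R2 -> R1=(0,0,0) R2=(0,0,0)
Op 5: merge R1<->R2 -> R1=(0,0,0) R2=(0,0,0)
Op 6: inc R1 by 3 -> R1=(0,3,0) value=3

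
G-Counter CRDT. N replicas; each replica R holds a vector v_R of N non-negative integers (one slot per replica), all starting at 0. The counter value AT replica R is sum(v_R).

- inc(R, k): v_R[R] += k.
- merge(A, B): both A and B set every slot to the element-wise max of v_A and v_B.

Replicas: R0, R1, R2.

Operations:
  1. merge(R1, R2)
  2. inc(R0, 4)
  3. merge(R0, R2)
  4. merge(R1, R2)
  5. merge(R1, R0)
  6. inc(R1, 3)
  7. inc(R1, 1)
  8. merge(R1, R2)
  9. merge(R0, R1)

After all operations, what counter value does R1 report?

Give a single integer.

Answer: 8

Derivation:
Op 1: merge R1<->R2 -> R1=(0,0,0) R2=(0,0,0)
Op 2: inc R0 by 4 -> R0=(4,0,0) value=4
Op 3: merge R0<->R2 -> R0=(4,0,0) R2=(4,0,0)
Op 4: merge R1<->R2 -> R1=(4,0,0) R2=(4,0,0)
Op 5: merge R1<->R0 -> R1=(4,0,0) R0=(4,0,0)
Op 6: inc R1 by 3 -> R1=(4,3,0) value=7
Op 7: inc R1 by 1 -> R1=(4,4,0) value=8
Op 8: merge R1<->R2 -> R1=(4,4,0) R2=(4,4,0)
Op 9: merge R0<->R1 -> R0=(4,4,0) R1=(4,4,0)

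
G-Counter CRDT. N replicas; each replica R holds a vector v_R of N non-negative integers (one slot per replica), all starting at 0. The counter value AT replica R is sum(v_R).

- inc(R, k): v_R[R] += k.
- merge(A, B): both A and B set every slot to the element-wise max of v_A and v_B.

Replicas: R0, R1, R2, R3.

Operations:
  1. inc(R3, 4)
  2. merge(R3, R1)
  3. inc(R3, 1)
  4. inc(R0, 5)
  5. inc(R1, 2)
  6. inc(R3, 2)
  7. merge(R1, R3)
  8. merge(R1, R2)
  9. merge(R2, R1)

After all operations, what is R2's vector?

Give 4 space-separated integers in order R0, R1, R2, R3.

Op 1: inc R3 by 4 -> R3=(0,0,0,4) value=4
Op 2: merge R3<->R1 -> R3=(0,0,0,4) R1=(0,0,0,4)
Op 3: inc R3 by 1 -> R3=(0,0,0,5) value=5
Op 4: inc R0 by 5 -> R0=(5,0,0,0) value=5
Op 5: inc R1 by 2 -> R1=(0,2,0,4) value=6
Op 6: inc R3 by 2 -> R3=(0,0,0,7) value=7
Op 7: merge R1<->R3 -> R1=(0,2,0,7) R3=(0,2,0,7)
Op 8: merge R1<->R2 -> R1=(0,2,0,7) R2=(0,2,0,7)
Op 9: merge R2<->R1 -> R2=(0,2,0,7) R1=(0,2,0,7)

Answer: 0 2 0 7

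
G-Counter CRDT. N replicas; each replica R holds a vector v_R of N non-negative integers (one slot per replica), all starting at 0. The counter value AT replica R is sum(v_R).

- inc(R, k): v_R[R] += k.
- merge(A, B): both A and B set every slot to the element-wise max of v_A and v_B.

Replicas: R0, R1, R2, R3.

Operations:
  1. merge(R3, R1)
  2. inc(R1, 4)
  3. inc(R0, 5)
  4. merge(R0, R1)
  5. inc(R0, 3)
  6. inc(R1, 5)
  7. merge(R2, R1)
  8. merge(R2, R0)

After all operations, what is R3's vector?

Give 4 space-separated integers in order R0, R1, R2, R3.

Op 1: merge R3<->R1 -> R3=(0,0,0,0) R1=(0,0,0,0)
Op 2: inc R1 by 4 -> R1=(0,4,0,0) value=4
Op 3: inc R0 by 5 -> R0=(5,0,0,0) value=5
Op 4: merge R0<->R1 -> R0=(5,4,0,0) R1=(5,4,0,0)
Op 5: inc R0 by 3 -> R0=(8,4,0,0) value=12
Op 6: inc R1 by 5 -> R1=(5,9,0,0) value=14
Op 7: merge R2<->R1 -> R2=(5,9,0,0) R1=(5,9,0,0)
Op 8: merge R2<->R0 -> R2=(8,9,0,0) R0=(8,9,0,0)

Answer: 0 0 0 0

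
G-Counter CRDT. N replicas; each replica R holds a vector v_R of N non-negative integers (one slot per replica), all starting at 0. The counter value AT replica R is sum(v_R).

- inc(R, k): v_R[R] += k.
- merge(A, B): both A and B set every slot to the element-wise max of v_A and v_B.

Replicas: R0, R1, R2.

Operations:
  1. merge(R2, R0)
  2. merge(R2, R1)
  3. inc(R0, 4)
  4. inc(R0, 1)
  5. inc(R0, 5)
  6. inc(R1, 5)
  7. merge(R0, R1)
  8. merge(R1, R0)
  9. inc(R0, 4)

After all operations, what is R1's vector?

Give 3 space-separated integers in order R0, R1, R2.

Op 1: merge R2<->R0 -> R2=(0,0,0) R0=(0,0,0)
Op 2: merge R2<->R1 -> R2=(0,0,0) R1=(0,0,0)
Op 3: inc R0 by 4 -> R0=(4,0,0) value=4
Op 4: inc R0 by 1 -> R0=(5,0,0) value=5
Op 5: inc R0 by 5 -> R0=(10,0,0) value=10
Op 6: inc R1 by 5 -> R1=(0,5,0) value=5
Op 7: merge R0<->R1 -> R0=(10,5,0) R1=(10,5,0)
Op 8: merge R1<->R0 -> R1=(10,5,0) R0=(10,5,0)
Op 9: inc R0 by 4 -> R0=(14,5,0) value=19

Answer: 10 5 0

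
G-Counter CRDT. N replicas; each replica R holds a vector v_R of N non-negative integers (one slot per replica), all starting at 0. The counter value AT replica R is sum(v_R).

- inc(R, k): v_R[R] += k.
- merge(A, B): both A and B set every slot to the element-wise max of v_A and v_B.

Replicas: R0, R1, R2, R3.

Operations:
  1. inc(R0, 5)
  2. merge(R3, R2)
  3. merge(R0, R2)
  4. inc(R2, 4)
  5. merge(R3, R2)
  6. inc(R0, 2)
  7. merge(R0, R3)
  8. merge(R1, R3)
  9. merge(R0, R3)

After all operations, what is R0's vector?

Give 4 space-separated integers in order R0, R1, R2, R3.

Answer: 7 0 4 0

Derivation:
Op 1: inc R0 by 5 -> R0=(5,0,0,0) value=5
Op 2: merge R3<->R2 -> R3=(0,0,0,0) R2=(0,0,0,0)
Op 3: merge R0<->R2 -> R0=(5,0,0,0) R2=(5,0,0,0)
Op 4: inc R2 by 4 -> R2=(5,0,4,0) value=9
Op 5: merge R3<->R2 -> R3=(5,0,4,0) R2=(5,0,4,0)
Op 6: inc R0 by 2 -> R0=(7,0,0,0) value=7
Op 7: merge R0<->R3 -> R0=(7,0,4,0) R3=(7,0,4,0)
Op 8: merge R1<->R3 -> R1=(7,0,4,0) R3=(7,0,4,0)
Op 9: merge R0<->R3 -> R0=(7,0,4,0) R3=(7,0,4,0)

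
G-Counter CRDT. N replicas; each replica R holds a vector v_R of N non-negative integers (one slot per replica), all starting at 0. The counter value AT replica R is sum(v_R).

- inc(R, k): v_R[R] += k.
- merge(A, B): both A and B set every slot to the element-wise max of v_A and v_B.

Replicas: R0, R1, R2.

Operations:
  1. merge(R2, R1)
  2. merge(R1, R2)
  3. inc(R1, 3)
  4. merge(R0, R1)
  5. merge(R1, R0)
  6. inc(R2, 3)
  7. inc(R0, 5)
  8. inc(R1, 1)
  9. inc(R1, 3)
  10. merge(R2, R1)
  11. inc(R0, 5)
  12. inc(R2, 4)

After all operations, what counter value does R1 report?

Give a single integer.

Op 1: merge R2<->R1 -> R2=(0,0,0) R1=(0,0,0)
Op 2: merge R1<->R2 -> R1=(0,0,0) R2=(0,0,0)
Op 3: inc R1 by 3 -> R1=(0,3,0) value=3
Op 4: merge R0<->R1 -> R0=(0,3,0) R1=(0,3,0)
Op 5: merge R1<->R0 -> R1=(0,3,0) R0=(0,3,0)
Op 6: inc R2 by 3 -> R2=(0,0,3) value=3
Op 7: inc R0 by 5 -> R0=(5,3,0) value=8
Op 8: inc R1 by 1 -> R1=(0,4,0) value=4
Op 9: inc R1 by 3 -> R1=(0,7,0) value=7
Op 10: merge R2<->R1 -> R2=(0,7,3) R1=(0,7,3)
Op 11: inc R0 by 5 -> R0=(10,3,0) value=13
Op 12: inc R2 by 4 -> R2=(0,7,7) value=14

Answer: 10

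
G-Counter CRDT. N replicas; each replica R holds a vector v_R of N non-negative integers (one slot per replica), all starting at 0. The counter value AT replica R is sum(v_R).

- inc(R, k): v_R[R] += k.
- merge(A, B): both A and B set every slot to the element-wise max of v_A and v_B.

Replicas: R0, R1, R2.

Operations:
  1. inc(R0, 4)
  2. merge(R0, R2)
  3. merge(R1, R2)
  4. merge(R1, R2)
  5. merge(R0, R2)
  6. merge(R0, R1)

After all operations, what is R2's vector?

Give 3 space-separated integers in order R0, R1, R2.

Answer: 4 0 0

Derivation:
Op 1: inc R0 by 4 -> R0=(4,0,0) value=4
Op 2: merge R0<->R2 -> R0=(4,0,0) R2=(4,0,0)
Op 3: merge R1<->R2 -> R1=(4,0,0) R2=(4,0,0)
Op 4: merge R1<->R2 -> R1=(4,0,0) R2=(4,0,0)
Op 5: merge R0<->R2 -> R0=(4,0,0) R2=(4,0,0)
Op 6: merge R0<->R1 -> R0=(4,0,0) R1=(4,0,0)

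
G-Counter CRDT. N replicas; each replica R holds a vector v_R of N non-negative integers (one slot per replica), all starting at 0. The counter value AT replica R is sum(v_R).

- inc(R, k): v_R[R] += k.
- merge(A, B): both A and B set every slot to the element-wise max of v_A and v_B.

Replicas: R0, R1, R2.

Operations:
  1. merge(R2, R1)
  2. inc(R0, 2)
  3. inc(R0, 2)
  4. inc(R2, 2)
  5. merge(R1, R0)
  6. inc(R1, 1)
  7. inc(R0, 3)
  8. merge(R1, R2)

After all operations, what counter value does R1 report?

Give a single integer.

Op 1: merge R2<->R1 -> R2=(0,0,0) R1=(0,0,0)
Op 2: inc R0 by 2 -> R0=(2,0,0) value=2
Op 3: inc R0 by 2 -> R0=(4,0,0) value=4
Op 4: inc R2 by 2 -> R2=(0,0,2) value=2
Op 5: merge R1<->R0 -> R1=(4,0,0) R0=(4,0,0)
Op 6: inc R1 by 1 -> R1=(4,1,0) value=5
Op 7: inc R0 by 3 -> R0=(7,0,0) value=7
Op 8: merge R1<->R2 -> R1=(4,1,2) R2=(4,1,2)

Answer: 7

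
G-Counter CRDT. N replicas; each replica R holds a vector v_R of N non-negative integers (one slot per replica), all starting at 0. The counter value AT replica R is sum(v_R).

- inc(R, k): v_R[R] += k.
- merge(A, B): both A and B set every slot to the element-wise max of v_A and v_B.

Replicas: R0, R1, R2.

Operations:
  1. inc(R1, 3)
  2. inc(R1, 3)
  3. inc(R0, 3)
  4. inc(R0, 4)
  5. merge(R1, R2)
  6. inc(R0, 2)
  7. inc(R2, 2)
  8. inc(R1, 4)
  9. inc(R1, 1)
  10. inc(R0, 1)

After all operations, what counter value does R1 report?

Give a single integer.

Answer: 11

Derivation:
Op 1: inc R1 by 3 -> R1=(0,3,0) value=3
Op 2: inc R1 by 3 -> R1=(0,6,0) value=6
Op 3: inc R0 by 3 -> R0=(3,0,0) value=3
Op 4: inc R0 by 4 -> R0=(7,0,0) value=7
Op 5: merge R1<->R2 -> R1=(0,6,0) R2=(0,6,0)
Op 6: inc R0 by 2 -> R0=(9,0,0) value=9
Op 7: inc R2 by 2 -> R2=(0,6,2) value=8
Op 8: inc R1 by 4 -> R1=(0,10,0) value=10
Op 9: inc R1 by 1 -> R1=(0,11,0) value=11
Op 10: inc R0 by 1 -> R0=(10,0,0) value=10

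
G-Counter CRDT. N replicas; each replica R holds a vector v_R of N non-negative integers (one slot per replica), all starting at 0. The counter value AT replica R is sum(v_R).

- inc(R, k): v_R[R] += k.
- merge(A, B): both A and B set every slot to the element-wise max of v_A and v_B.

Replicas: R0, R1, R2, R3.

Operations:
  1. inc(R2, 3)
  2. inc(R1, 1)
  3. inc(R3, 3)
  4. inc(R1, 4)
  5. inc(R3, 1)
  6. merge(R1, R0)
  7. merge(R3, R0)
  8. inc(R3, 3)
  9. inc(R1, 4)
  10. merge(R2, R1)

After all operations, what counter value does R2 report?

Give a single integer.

Op 1: inc R2 by 3 -> R2=(0,0,3,0) value=3
Op 2: inc R1 by 1 -> R1=(0,1,0,0) value=1
Op 3: inc R3 by 3 -> R3=(0,0,0,3) value=3
Op 4: inc R1 by 4 -> R1=(0,5,0,0) value=5
Op 5: inc R3 by 1 -> R3=(0,0,0,4) value=4
Op 6: merge R1<->R0 -> R1=(0,5,0,0) R0=(0,5,0,0)
Op 7: merge R3<->R0 -> R3=(0,5,0,4) R0=(0,5,0,4)
Op 8: inc R3 by 3 -> R3=(0,5,0,7) value=12
Op 9: inc R1 by 4 -> R1=(0,9,0,0) value=9
Op 10: merge R2<->R1 -> R2=(0,9,3,0) R1=(0,9,3,0)

Answer: 12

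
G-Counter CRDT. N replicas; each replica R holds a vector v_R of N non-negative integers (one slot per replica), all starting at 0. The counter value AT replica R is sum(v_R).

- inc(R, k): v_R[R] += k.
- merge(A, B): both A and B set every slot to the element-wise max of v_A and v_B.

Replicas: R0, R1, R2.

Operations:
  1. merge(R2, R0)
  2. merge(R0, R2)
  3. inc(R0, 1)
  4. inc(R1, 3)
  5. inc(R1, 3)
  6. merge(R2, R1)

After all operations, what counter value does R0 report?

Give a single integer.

Op 1: merge R2<->R0 -> R2=(0,0,0) R0=(0,0,0)
Op 2: merge R0<->R2 -> R0=(0,0,0) R2=(0,0,0)
Op 3: inc R0 by 1 -> R0=(1,0,0) value=1
Op 4: inc R1 by 3 -> R1=(0,3,0) value=3
Op 5: inc R1 by 3 -> R1=(0,6,0) value=6
Op 6: merge R2<->R1 -> R2=(0,6,0) R1=(0,6,0)

Answer: 1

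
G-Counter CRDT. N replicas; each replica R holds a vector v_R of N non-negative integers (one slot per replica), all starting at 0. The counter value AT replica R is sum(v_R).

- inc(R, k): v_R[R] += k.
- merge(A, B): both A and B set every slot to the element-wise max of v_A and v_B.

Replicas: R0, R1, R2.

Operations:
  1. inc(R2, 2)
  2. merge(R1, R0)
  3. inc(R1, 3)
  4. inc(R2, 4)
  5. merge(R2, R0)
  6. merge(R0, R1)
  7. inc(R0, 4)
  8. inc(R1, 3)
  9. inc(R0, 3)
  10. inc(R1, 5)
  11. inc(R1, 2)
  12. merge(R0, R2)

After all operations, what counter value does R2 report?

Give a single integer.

Answer: 16

Derivation:
Op 1: inc R2 by 2 -> R2=(0,0,2) value=2
Op 2: merge R1<->R0 -> R1=(0,0,0) R0=(0,0,0)
Op 3: inc R1 by 3 -> R1=(0,3,0) value=3
Op 4: inc R2 by 4 -> R2=(0,0,6) value=6
Op 5: merge R2<->R0 -> R2=(0,0,6) R0=(0,0,6)
Op 6: merge R0<->R1 -> R0=(0,3,6) R1=(0,3,6)
Op 7: inc R0 by 4 -> R0=(4,3,6) value=13
Op 8: inc R1 by 3 -> R1=(0,6,6) value=12
Op 9: inc R0 by 3 -> R0=(7,3,6) value=16
Op 10: inc R1 by 5 -> R1=(0,11,6) value=17
Op 11: inc R1 by 2 -> R1=(0,13,6) value=19
Op 12: merge R0<->R2 -> R0=(7,3,6) R2=(7,3,6)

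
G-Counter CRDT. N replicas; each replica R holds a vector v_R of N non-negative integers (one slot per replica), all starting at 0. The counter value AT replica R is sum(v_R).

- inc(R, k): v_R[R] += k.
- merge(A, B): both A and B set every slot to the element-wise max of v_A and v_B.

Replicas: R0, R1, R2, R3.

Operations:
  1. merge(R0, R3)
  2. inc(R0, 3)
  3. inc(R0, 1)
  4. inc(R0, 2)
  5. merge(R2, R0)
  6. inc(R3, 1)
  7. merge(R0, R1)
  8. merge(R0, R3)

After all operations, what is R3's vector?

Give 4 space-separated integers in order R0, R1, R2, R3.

Op 1: merge R0<->R3 -> R0=(0,0,0,0) R3=(0,0,0,0)
Op 2: inc R0 by 3 -> R0=(3,0,0,0) value=3
Op 3: inc R0 by 1 -> R0=(4,0,0,0) value=4
Op 4: inc R0 by 2 -> R0=(6,0,0,0) value=6
Op 5: merge R2<->R0 -> R2=(6,0,0,0) R0=(6,0,0,0)
Op 6: inc R3 by 1 -> R3=(0,0,0,1) value=1
Op 7: merge R0<->R1 -> R0=(6,0,0,0) R1=(6,0,0,0)
Op 8: merge R0<->R3 -> R0=(6,0,0,1) R3=(6,0,0,1)

Answer: 6 0 0 1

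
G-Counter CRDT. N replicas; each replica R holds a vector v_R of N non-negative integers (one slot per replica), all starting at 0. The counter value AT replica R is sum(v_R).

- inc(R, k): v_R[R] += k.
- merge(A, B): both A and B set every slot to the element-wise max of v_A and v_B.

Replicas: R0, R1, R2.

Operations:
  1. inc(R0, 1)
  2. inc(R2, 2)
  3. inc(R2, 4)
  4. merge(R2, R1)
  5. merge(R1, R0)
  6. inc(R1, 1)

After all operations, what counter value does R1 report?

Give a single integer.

Op 1: inc R0 by 1 -> R0=(1,0,0) value=1
Op 2: inc R2 by 2 -> R2=(0,0,2) value=2
Op 3: inc R2 by 4 -> R2=(0,0,6) value=6
Op 4: merge R2<->R1 -> R2=(0,0,6) R1=(0,0,6)
Op 5: merge R1<->R0 -> R1=(1,0,6) R0=(1,0,6)
Op 6: inc R1 by 1 -> R1=(1,1,6) value=8

Answer: 8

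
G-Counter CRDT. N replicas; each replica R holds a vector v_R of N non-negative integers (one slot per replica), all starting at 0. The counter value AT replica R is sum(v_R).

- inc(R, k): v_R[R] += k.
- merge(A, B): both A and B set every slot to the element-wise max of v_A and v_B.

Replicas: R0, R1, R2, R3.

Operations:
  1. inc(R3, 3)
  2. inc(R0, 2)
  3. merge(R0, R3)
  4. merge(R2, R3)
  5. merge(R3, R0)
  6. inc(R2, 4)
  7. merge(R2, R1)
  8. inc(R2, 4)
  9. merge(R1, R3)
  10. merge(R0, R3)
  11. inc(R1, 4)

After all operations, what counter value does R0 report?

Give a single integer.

Answer: 9

Derivation:
Op 1: inc R3 by 3 -> R3=(0,0,0,3) value=3
Op 2: inc R0 by 2 -> R0=(2,0,0,0) value=2
Op 3: merge R0<->R3 -> R0=(2,0,0,3) R3=(2,0,0,3)
Op 4: merge R2<->R3 -> R2=(2,0,0,3) R3=(2,0,0,3)
Op 5: merge R3<->R0 -> R3=(2,0,0,3) R0=(2,0,0,3)
Op 6: inc R2 by 4 -> R2=(2,0,4,3) value=9
Op 7: merge R2<->R1 -> R2=(2,0,4,3) R1=(2,0,4,3)
Op 8: inc R2 by 4 -> R2=(2,0,8,3) value=13
Op 9: merge R1<->R3 -> R1=(2,0,4,3) R3=(2,0,4,3)
Op 10: merge R0<->R3 -> R0=(2,0,4,3) R3=(2,0,4,3)
Op 11: inc R1 by 4 -> R1=(2,4,4,3) value=13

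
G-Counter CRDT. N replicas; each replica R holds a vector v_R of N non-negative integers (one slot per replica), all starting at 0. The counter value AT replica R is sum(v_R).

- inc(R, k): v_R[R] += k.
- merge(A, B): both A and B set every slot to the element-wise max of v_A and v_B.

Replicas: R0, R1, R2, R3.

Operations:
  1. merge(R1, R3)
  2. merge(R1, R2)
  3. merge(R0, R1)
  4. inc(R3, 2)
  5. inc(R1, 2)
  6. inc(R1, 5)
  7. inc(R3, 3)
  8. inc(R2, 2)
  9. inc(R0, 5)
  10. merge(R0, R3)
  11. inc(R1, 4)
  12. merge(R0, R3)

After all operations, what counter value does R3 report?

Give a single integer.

Answer: 10

Derivation:
Op 1: merge R1<->R3 -> R1=(0,0,0,0) R3=(0,0,0,0)
Op 2: merge R1<->R2 -> R1=(0,0,0,0) R2=(0,0,0,0)
Op 3: merge R0<->R1 -> R0=(0,0,0,0) R1=(0,0,0,0)
Op 4: inc R3 by 2 -> R3=(0,0,0,2) value=2
Op 5: inc R1 by 2 -> R1=(0,2,0,0) value=2
Op 6: inc R1 by 5 -> R1=(0,7,0,0) value=7
Op 7: inc R3 by 3 -> R3=(0,0,0,5) value=5
Op 8: inc R2 by 2 -> R2=(0,0,2,0) value=2
Op 9: inc R0 by 5 -> R0=(5,0,0,0) value=5
Op 10: merge R0<->R3 -> R0=(5,0,0,5) R3=(5,0,0,5)
Op 11: inc R1 by 4 -> R1=(0,11,0,0) value=11
Op 12: merge R0<->R3 -> R0=(5,0,0,5) R3=(5,0,0,5)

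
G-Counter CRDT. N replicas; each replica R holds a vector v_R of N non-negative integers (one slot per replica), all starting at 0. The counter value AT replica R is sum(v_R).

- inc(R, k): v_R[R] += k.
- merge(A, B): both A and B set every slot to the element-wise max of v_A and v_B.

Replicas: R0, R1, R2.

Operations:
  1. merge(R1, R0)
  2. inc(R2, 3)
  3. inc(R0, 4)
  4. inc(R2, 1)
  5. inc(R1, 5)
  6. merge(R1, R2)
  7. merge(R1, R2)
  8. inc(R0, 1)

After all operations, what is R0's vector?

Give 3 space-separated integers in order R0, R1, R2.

Op 1: merge R1<->R0 -> R1=(0,0,0) R0=(0,0,0)
Op 2: inc R2 by 3 -> R2=(0,0,3) value=3
Op 3: inc R0 by 4 -> R0=(4,0,0) value=4
Op 4: inc R2 by 1 -> R2=(0,0,4) value=4
Op 5: inc R1 by 5 -> R1=(0,5,0) value=5
Op 6: merge R1<->R2 -> R1=(0,5,4) R2=(0,5,4)
Op 7: merge R1<->R2 -> R1=(0,5,4) R2=(0,5,4)
Op 8: inc R0 by 1 -> R0=(5,0,0) value=5

Answer: 5 0 0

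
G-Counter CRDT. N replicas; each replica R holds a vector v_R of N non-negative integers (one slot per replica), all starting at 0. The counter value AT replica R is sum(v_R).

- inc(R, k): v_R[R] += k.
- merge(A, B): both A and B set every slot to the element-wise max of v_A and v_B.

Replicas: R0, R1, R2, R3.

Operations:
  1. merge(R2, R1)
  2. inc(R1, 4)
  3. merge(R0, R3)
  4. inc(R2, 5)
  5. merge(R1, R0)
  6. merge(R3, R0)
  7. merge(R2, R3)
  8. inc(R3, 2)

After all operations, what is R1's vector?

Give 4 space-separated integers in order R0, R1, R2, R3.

Answer: 0 4 0 0

Derivation:
Op 1: merge R2<->R1 -> R2=(0,0,0,0) R1=(0,0,0,0)
Op 2: inc R1 by 4 -> R1=(0,4,0,0) value=4
Op 3: merge R0<->R3 -> R0=(0,0,0,0) R3=(0,0,0,0)
Op 4: inc R2 by 5 -> R2=(0,0,5,0) value=5
Op 5: merge R1<->R0 -> R1=(0,4,0,0) R0=(0,4,0,0)
Op 6: merge R3<->R0 -> R3=(0,4,0,0) R0=(0,4,0,0)
Op 7: merge R2<->R3 -> R2=(0,4,5,0) R3=(0,4,5,0)
Op 8: inc R3 by 2 -> R3=(0,4,5,2) value=11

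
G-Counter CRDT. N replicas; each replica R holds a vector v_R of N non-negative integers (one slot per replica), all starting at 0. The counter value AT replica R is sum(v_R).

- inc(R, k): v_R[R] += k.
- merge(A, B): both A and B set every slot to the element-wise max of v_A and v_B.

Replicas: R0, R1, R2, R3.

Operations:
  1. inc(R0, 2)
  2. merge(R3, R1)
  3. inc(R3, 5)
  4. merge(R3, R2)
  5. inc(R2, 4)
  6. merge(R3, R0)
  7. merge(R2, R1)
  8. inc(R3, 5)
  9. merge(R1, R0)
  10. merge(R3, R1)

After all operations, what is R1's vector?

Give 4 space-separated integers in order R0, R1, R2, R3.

Op 1: inc R0 by 2 -> R0=(2,0,0,0) value=2
Op 2: merge R3<->R1 -> R3=(0,0,0,0) R1=(0,0,0,0)
Op 3: inc R3 by 5 -> R3=(0,0,0,5) value=5
Op 4: merge R3<->R2 -> R3=(0,0,0,5) R2=(0,0,0,5)
Op 5: inc R2 by 4 -> R2=(0,0,4,5) value=9
Op 6: merge R3<->R0 -> R3=(2,0,0,5) R0=(2,0,0,5)
Op 7: merge R2<->R1 -> R2=(0,0,4,5) R1=(0,0,4,5)
Op 8: inc R3 by 5 -> R3=(2,0,0,10) value=12
Op 9: merge R1<->R0 -> R1=(2,0,4,5) R0=(2,0,4,5)
Op 10: merge R3<->R1 -> R3=(2,0,4,10) R1=(2,0,4,10)

Answer: 2 0 4 10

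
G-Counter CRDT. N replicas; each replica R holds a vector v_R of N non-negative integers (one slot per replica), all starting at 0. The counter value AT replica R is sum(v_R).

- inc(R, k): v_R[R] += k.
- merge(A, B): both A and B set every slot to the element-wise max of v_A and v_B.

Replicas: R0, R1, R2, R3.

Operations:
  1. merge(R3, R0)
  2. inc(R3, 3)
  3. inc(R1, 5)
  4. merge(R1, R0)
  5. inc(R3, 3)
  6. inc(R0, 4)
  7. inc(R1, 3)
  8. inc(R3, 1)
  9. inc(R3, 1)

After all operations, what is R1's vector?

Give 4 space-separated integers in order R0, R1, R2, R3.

Op 1: merge R3<->R0 -> R3=(0,0,0,0) R0=(0,0,0,0)
Op 2: inc R3 by 3 -> R3=(0,0,0,3) value=3
Op 3: inc R1 by 5 -> R1=(0,5,0,0) value=5
Op 4: merge R1<->R0 -> R1=(0,5,0,0) R0=(0,5,0,0)
Op 5: inc R3 by 3 -> R3=(0,0,0,6) value=6
Op 6: inc R0 by 4 -> R0=(4,5,0,0) value=9
Op 7: inc R1 by 3 -> R1=(0,8,0,0) value=8
Op 8: inc R3 by 1 -> R3=(0,0,0,7) value=7
Op 9: inc R3 by 1 -> R3=(0,0,0,8) value=8

Answer: 0 8 0 0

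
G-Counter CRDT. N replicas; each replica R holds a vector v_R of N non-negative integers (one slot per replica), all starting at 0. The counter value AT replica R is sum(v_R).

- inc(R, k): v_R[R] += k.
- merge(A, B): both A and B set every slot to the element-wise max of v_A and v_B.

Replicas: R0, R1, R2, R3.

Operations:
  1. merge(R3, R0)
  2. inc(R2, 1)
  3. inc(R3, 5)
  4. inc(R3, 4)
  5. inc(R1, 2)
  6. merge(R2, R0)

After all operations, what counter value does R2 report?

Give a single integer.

Answer: 1

Derivation:
Op 1: merge R3<->R0 -> R3=(0,0,0,0) R0=(0,0,0,0)
Op 2: inc R2 by 1 -> R2=(0,0,1,0) value=1
Op 3: inc R3 by 5 -> R3=(0,0,0,5) value=5
Op 4: inc R3 by 4 -> R3=(0,0,0,9) value=9
Op 5: inc R1 by 2 -> R1=(0,2,0,0) value=2
Op 6: merge R2<->R0 -> R2=(0,0,1,0) R0=(0,0,1,0)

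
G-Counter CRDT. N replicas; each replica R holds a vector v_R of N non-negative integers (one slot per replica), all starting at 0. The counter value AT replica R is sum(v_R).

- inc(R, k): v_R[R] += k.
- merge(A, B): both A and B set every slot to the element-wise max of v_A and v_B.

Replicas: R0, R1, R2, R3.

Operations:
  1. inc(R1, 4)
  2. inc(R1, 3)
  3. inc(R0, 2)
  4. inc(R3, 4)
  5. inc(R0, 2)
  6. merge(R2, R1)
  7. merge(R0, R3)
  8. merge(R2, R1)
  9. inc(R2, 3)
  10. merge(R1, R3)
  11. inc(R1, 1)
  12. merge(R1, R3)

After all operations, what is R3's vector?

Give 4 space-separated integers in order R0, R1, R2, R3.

Op 1: inc R1 by 4 -> R1=(0,4,0,0) value=4
Op 2: inc R1 by 3 -> R1=(0,7,0,0) value=7
Op 3: inc R0 by 2 -> R0=(2,0,0,0) value=2
Op 4: inc R3 by 4 -> R3=(0,0,0,4) value=4
Op 5: inc R0 by 2 -> R0=(4,0,0,0) value=4
Op 6: merge R2<->R1 -> R2=(0,7,0,0) R1=(0,7,0,0)
Op 7: merge R0<->R3 -> R0=(4,0,0,4) R3=(4,0,0,4)
Op 8: merge R2<->R1 -> R2=(0,7,0,0) R1=(0,7,0,0)
Op 9: inc R2 by 3 -> R2=(0,7,3,0) value=10
Op 10: merge R1<->R3 -> R1=(4,7,0,4) R3=(4,7,0,4)
Op 11: inc R1 by 1 -> R1=(4,8,0,4) value=16
Op 12: merge R1<->R3 -> R1=(4,8,0,4) R3=(4,8,0,4)

Answer: 4 8 0 4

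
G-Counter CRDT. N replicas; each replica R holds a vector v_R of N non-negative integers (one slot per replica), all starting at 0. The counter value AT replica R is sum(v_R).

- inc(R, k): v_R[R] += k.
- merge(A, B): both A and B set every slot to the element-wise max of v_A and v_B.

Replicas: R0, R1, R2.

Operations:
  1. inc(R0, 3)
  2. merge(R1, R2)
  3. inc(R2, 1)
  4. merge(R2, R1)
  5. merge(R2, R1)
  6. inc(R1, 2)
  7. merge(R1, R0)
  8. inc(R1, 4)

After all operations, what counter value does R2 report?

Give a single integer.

Answer: 1

Derivation:
Op 1: inc R0 by 3 -> R0=(3,0,0) value=3
Op 2: merge R1<->R2 -> R1=(0,0,0) R2=(0,0,0)
Op 3: inc R2 by 1 -> R2=(0,0,1) value=1
Op 4: merge R2<->R1 -> R2=(0,0,1) R1=(0,0,1)
Op 5: merge R2<->R1 -> R2=(0,0,1) R1=(0,0,1)
Op 6: inc R1 by 2 -> R1=(0,2,1) value=3
Op 7: merge R1<->R0 -> R1=(3,2,1) R0=(3,2,1)
Op 8: inc R1 by 4 -> R1=(3,6,1) value=10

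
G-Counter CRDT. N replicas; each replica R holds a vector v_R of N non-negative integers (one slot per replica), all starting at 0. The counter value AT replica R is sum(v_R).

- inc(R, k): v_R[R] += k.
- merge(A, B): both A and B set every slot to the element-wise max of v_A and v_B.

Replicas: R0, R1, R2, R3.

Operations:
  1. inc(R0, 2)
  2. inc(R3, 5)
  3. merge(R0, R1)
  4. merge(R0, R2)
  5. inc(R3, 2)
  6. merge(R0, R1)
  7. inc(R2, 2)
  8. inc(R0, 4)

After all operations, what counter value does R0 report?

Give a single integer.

Answer: 6

Derivation:
Op 1: inc R0 by 2 -> R0=(2,0,0,0) value=2
Op 2: inc R3 by 5 -> R3=(0,0,0,5) value=5
Op 3: merge R0<->R1 -> R0=(2,0,0,0) R1=(2,0,0,0)
Op 4: merge R0<->R2 -> R0=(2,0,0,0) R2=(2,0,0,0)
Op 5: inc R3 by 2 -> R3=(0,0,0,7) value=7
Op 6: merge R0<->R1 -> R0=(2,0,0,0) R1=(2,0,0,0)
Op 7: inc R2 by 2 -> R2=(2,0,2,0) value=4
Op 8: inc R0 by 4 -> R0=(6,0,0,0) value=6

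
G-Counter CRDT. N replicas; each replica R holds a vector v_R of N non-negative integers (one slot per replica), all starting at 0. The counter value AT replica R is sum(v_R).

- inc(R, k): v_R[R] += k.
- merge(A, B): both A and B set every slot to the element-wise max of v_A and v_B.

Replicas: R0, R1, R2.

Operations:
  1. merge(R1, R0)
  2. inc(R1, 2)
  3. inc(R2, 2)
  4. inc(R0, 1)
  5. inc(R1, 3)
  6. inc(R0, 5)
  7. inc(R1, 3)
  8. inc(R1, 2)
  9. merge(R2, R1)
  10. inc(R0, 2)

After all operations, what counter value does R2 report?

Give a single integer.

Op 1: merge R1<->R0 -> R1=(0,0,0) R0=(0,0,0)
Op 2: inc R1 by 2 -> R1=(0,2,0) value=2
Op 3: inc R2 by 2 -> R2=(0,0,2) value=2
Op 4: inc R0 by 1 -> R0=(1,0,0) value=1
Op 5: inc R1 by 3 -> R1=(0,5,0) value=5
Op 6: inc R0 by 5 -> R0=(6,0,0) value=6
Op 7: inc R1 by 3 -> R1=(0,8,0) value=8
Op 8: inc R1 by 2 -> R1=(0,10,0) value=10
Op 9: merge R2<->R1 -> R2=(0,10,2) R1=(0,10,2)
Op 10: inc R0 by 2 -> R0=(8,0,0) value=8

Answer: 12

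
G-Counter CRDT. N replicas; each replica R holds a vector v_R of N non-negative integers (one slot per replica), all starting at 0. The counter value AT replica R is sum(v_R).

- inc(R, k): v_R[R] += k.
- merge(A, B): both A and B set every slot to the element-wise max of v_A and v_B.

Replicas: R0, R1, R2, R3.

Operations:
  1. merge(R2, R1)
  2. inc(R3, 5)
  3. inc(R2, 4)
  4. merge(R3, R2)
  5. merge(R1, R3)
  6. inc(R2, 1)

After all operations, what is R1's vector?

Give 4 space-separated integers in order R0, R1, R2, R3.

Answer: 0 0 4 5

Derivation:
Op 1: merge R2<->R1 -> R2=(0,0,0,0) R1=(0,0,0,0)
Op 2: inc R3 by 5 -> R3=(0,0,0,5) value=5
Op 3: inc R2 by 4 -> R2=(0,0,4,0) value=4
Op 4: merge R3<->R2 -> R3=(0,0,4,5) R2=(0,0,4,5)
Op 5: merge R1<->R3 -> R1=(0,0,4,5) R3=(0,0,4,5)
Op 6: inc R2 by 1 -> R2=(0,0,5,5) value=10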